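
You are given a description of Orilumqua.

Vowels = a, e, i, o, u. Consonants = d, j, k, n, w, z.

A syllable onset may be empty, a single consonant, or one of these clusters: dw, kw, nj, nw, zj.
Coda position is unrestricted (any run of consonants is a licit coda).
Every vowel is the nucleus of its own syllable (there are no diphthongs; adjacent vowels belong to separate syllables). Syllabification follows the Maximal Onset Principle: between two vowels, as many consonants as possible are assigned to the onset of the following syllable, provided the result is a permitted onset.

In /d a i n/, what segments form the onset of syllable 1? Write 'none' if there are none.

d

Nuclei (vowels): a, i → 2 syllables.
Between /a/ (V1) and /i/ (V2): nothing intervenes; syllable break is V.V.
Putting it together: da.in.
Syllable 1 is /da/: onset /d/, nucleus /a/, coda ∅.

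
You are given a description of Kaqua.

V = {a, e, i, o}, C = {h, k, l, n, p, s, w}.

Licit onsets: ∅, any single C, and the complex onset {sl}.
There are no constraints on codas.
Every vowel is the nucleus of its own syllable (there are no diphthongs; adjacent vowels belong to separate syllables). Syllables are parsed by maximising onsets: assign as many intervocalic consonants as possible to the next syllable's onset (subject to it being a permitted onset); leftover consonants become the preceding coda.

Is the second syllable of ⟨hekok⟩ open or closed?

The vowels are e, o — 2 nuclei, so 2 syllables.
Between /e/ (V1) and /o/ (V2): /k/ → onset of the next syllable (single consonants are always licit onsets).
Result: he.kok.
Syllable 2 is /kok/ with coda /k/, so it is closed.

closed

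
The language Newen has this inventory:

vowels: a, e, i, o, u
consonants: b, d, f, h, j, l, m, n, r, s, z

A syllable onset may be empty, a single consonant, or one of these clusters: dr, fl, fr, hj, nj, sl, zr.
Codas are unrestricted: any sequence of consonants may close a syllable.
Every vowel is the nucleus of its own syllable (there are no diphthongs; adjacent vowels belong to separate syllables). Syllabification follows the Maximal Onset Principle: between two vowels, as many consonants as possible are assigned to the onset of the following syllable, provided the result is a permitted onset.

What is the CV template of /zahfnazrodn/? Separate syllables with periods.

CVCC.CV.CCVCC

Vowels present: a, a, o; each is a nucleus, giving 3 syllables.
σ1/σ2 boundary: /hfn/; trying suffixes from longest down, /n/ is the first permitted one, so coda /hf/ | onset /n/.
σ2/σ3 boundary: /zr/ is a licit onset in full, so it all attaches to the next syllable.
Syllabification: zahf.na.zrodn.
Mapping each syllable to C/V: /zahf/ → CVCC, /na/ → CV, /zrodn/ → CCVCC.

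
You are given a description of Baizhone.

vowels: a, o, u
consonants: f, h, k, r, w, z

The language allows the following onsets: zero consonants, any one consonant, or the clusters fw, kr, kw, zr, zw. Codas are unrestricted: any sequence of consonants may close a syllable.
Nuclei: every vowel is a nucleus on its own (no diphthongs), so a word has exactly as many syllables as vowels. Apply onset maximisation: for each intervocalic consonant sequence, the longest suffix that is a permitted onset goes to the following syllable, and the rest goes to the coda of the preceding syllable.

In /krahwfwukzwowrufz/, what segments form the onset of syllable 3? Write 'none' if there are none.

The vowels are a, u, o, u — 4 nuclei, so 4 syllables.
V1 /a/ – V2 /u/: /hwfw/; trying suffixes from longest down, /fw/ is the first permitted one, so coda /hw/ | onset /fw/.
V2 /u/ – V3 /o/: /kzw/ splits as /k/ + /zw/ (/zw/ is the longest suffix that is a licit onset).
V3 /o/ – V4 /u/: cluster /wr/ — the longest permitted-onset suffix is /r/; onset = /r/, preceding coda = /w/.
Syllabification: krahw.fwuk.zwow.rufz.
Syllable 3 is /zwow/: onset /zw/, nucleus /o/, coda /w/.

zw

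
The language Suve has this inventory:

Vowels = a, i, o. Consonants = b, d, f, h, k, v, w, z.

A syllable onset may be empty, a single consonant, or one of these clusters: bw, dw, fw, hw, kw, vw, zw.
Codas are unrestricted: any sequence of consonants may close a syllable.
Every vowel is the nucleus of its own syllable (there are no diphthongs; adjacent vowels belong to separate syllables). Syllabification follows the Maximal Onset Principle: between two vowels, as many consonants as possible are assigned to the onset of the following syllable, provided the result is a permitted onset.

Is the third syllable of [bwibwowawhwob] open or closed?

closed

Vowels present: i, o, a, o; each is a nucleus, giving 4 syllables.
Between /i/ (V1) and /o/ (V2): /bw/ is a licit onset in full, so it all attaches to the next syllable.
Between /o/ (V2) and /a/ (V3): just /w/ — single C goes to the following onset.
Between /a/ (V3) and /o/ (V4): /whw/; trying suffixes from longest down, /hw/ is the first permitted one, so coda /w/ | onset /hw/.
Putting it together: bwi.bwo.waw.hwob.
Syllable 3 is /waw/ with coda /w/, so it is closed.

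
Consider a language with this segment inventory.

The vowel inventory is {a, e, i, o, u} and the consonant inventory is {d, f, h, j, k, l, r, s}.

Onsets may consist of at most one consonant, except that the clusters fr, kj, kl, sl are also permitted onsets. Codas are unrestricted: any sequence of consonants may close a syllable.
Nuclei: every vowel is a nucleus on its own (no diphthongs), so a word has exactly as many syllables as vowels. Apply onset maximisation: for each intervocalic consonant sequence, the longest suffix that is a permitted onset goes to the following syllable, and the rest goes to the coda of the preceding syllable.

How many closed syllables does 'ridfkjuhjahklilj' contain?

4

Nuclei (vowels): i, u, a, i → 4 syllables.
/i…u/ gap (V1→V2): /dfkj/; trying suffixes from longest down, /kj/ is the first permitted one, so coda /df/ | onset /kj/.
/u…a/ gap (V2→V3): /hj/; trying suffixes from longest down, /j/ is the first permitted one, so coda /h/ | onset /j/.
/a…i/ gap (V3→V4): cluster /hkl/ — the longest permitted-onset suffix is /kl/; onset = /kl/, preceding coda = /h/.
Syllabification: ridf.kjuh.jah.klilj.
Classifying each syllable: /ridf/ (closed), /kjuh/ (closed), /jah/ (closed), /klilj/ (closed).
Closed syllables: 4.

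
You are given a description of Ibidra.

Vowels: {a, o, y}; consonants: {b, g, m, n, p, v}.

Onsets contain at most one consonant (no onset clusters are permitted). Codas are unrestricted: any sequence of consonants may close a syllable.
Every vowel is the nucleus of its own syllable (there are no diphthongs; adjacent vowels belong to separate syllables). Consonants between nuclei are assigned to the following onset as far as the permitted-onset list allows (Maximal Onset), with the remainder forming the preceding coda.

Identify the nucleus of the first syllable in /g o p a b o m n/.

Nuclei (vowels): o, a, o → 3 syllables.
The first nucleus (vowel 1 from the left) is /o/.

o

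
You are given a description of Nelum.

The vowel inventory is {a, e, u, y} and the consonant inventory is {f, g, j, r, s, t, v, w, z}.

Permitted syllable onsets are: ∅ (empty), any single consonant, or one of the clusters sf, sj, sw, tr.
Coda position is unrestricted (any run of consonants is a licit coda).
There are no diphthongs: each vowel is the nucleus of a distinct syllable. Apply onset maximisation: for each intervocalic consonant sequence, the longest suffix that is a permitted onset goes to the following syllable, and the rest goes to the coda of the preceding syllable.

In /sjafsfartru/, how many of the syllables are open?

1

Nuclei (vowels): a, a, u → 3 syllables.
V1 /a/ – V2 /a/: /fsf/; trying suffixes from longest down, /sf/ is the first permitted one, so coda /f/ | onset /sf/.
V2 /a/ – V3 /u/: /rtr/; trying suffixes from longest down, /tr/ is the first permitted one, so coda /r/ | onset /tr/.
Result: sjaf.sfar.tru.
Classifying each syllable: /sjaf/ (closed), /sfar/ (closed), /tru/ (open).
Open syllables: 1.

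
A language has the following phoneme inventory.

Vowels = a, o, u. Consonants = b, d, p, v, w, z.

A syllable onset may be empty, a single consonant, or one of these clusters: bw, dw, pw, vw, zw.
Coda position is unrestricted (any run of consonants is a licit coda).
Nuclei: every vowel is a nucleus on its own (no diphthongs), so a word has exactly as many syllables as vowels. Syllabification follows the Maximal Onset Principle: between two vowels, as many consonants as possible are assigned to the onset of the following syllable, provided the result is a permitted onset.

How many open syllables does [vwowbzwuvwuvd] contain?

Nuclei (vowels): o, u, u → 3 syllables.
V1 /o/ – V2 /u/: cluster /wbzw/ — the longest permitted-onset suffix is /zw/; onset = /zw/, preceding coda = /wb/.
V2 /u/ – V3 /u/: /vw/ is a licit onset in full, so it all attaches to the next syllable.
Putting it together: vwowb.zwu.vwuvd.
Classifying each syllable: /vwowb/ (closed), /zwu/ (open), /vwuvd/ (closed).
Open syllables: 1.

1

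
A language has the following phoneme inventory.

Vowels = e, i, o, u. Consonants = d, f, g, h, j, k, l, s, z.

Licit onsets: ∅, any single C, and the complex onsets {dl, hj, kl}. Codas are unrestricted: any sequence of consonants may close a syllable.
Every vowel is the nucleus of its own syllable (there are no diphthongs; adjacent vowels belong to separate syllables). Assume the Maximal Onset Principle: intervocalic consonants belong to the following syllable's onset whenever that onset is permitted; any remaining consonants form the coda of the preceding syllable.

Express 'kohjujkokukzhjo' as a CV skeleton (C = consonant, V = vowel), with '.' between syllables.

Nuclei (vowels): o, u, o, u, o → 5 syllables.
Between /o/ (V1) and /u/ (V2): /hj/ is a licit onset in full, so it all attaches to the next syllable.
Between /u/ (V2) and /o/ (V3): /jk/ splits as /j/ + /k/ (/k/ is the longest suffix that is a licit onset).
Between /o/ (V3) and /u/ (V4): /k/ is a single consonant, so it becomes the next onset.
Between /u/ (V4) and /o/ (V5): cluster /kzhj/ — the longest permitted-onset suffix is /hj/; onset = /hj/, preceding coda = /kz/.
Syllabification: ko.hjuj.ko.kukz.hjo.
Mapping each syllable to C/V: /ko/ → CV, /hjuj/ → CCVC, /ko/ → CV, /kukz/ → CVCC, /hjo/ → CCV.

CV.CCVC.CV.CVCC.CCV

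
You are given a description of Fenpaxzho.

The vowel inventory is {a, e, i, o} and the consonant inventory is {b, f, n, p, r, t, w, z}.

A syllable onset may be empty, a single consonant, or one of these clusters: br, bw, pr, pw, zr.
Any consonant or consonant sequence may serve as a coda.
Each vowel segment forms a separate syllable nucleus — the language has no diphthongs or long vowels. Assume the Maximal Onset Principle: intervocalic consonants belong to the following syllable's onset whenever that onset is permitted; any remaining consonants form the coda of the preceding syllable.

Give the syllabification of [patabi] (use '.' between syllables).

pa.ta.bi

Vowels present: a, a, i; each is a nucleus, giving 3 syllables.
Between /a/ (V1) and /a/ (V2): /t/ → onset of the next syllable (single consonants are always licit onsets).
Between /a/ (V2) and /i/ (V3): just /b/ — single C goes to the following onset.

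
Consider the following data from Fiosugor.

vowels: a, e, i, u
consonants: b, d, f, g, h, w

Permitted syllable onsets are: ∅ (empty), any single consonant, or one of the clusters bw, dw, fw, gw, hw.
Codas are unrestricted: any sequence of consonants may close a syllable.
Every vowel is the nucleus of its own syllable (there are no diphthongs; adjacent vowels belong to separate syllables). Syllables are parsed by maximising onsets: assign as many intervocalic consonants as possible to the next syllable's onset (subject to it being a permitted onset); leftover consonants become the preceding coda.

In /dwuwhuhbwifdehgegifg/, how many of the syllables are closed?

Nuclei (vowels): u, u, i, e, e, i → 6 syllables.
/u…u/ gap (V1→V2): /wh/ splits as /w/ + /h/ (/h/ is the longest suffix that is a licit onset).
/u…i/ gap (V2→V3): /hbw/ splits as /h/ + /bw/ (/bw/ is the longest suffix that is a licit onset).
/i…e/ gap (V3→V4): /fd/ — longest licit onset from the right is /d/, leaving /f/ as coda.
/e…e/ gap (V4→V5): /hg/ — longest licit onset from the right is /g/, leaving /h/ as coda.
/e…i/ gap (V5→V6): /g/ → onset of the next syllable (single consonants are always licit onsets).
So the parse is dwuw.huh.bwif.deh.ge.gifg.
Classifying each syllable: /dwuw/ (closed), /huh/ (closed), /bwif/ (closed), /deh/ (closed), /ge/ (open), /gifg/ (closed).
Closed syllables: 5.

5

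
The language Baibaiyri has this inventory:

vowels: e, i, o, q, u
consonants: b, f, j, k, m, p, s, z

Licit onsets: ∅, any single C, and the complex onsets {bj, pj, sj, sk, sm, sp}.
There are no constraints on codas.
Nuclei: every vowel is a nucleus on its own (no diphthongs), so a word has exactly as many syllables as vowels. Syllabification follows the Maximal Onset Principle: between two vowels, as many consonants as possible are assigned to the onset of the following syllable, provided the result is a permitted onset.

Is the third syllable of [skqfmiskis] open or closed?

closed

Vowels present: q, i, i; each is a nucleus, giving 3 syllables.
σ1/σ2 boundary: /fm/ — longest licit onset from the right is /m/, leaving /f/ as coda.
σ2/σ3 boundary: /sk/ is a licit onset in full, so it all attaches to the next syllable.
Result: skqf.mi.skis.
Syllable 3 is /skis/ with coda /s/, so it is closed.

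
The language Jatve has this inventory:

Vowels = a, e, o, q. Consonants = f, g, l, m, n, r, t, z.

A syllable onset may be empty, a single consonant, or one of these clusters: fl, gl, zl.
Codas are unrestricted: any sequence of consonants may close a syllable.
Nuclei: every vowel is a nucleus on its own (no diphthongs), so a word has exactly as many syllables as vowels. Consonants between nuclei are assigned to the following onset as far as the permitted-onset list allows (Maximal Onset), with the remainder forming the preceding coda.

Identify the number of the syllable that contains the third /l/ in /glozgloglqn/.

Vowels present: o, o, q; each is a nucleus, giving 3 syllables.
Between /o/ (V1) and /o/ (V2): /zgl/ splits as /z/ + /gl/ (/gl/ is the longest suffix that is a licit onset).
Between /o/ (V2) and /q/ (V3): /gl/ — entire cluster is a permitted onset → onset /gl/, coda ∅.
So the parse is gloz.glo.glqn.
The third /l/ is in the onset of syllable 3 (/glqn/).

3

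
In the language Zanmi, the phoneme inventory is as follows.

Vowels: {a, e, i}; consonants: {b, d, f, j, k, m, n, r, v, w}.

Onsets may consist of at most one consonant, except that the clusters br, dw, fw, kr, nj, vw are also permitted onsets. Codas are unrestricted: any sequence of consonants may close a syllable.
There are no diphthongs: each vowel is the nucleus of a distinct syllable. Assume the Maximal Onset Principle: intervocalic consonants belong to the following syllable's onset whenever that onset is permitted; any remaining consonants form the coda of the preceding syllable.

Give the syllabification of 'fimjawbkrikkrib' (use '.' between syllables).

fim.jawb.krik.krib

Vowels present: i, a, i, i; each is a nucleus, giving 4 syllables.
Between /i/ (V1) and /a/ (V2): /mj/; trying suffixes from longest down, /j/ is the first permitted one, so coda /m/ | onset /j/.
Between /a/ (V2) and /i/ (V3): /wbkr/ splits as /wb/ + /kr/ (/kr/ is the longest suffix that is a licit onset).
Between /i/ (V3) and /i/ (V4): /kkr/ splits as /k/ + /kr/ (/kr/ is the longest suffix that is a licit onset).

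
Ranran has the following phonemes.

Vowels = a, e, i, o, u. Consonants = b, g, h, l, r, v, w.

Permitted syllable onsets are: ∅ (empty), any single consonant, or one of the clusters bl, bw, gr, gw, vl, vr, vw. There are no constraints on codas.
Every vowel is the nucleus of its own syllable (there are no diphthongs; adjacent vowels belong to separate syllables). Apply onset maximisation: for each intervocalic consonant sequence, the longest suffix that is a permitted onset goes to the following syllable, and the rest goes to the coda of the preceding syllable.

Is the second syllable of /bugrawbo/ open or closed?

The vowels are u, a, o — 3 nuclei, so 3 syllables.
V1 /u/ – V2 /a/: cluster /gr/ — /gr/ is itself a permitted onset, so the whole cluster goes right; preceding coda = ∅.
V2 /a/ – V3 /o/: /wb/; trying suffixes from longest down, /b/ is the first permitted one, so coda /w/ | onset /b/.
Putting it together: bu.graw.bo.
Syllable 2 is /graw/ with coda /w/, so it is closed.

closed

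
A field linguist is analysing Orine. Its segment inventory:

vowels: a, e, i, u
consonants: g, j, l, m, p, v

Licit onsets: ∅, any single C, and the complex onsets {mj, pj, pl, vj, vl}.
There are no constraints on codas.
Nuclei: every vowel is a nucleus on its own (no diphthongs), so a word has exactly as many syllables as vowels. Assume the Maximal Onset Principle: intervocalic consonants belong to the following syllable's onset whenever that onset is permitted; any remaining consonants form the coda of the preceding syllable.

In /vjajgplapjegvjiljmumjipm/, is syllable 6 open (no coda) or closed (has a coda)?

Vowels present: a, a, e, i, u, i; each is a nucleus, giving 6 syllables.
Between /a/ (V1) and /a/ (V2): /jgpl/ splits as /jg/ + /pl/ (/pl/ is the longest suffix that is a licit onset).
Between /a/ (V2) and /e/ (V3): /pj/ — entire cluster is a permitted onset → onset /pj/, coda ∅.
Between /e/ (V3) and /i/ (V4): /gvj/ splits as /g/ + /vj/ (/vj/ is the longest suffix that is a licit onset).
Between /i/ (V4) and /u/ (V5): /ljm/ — longest licit onset from the right is /m/, leaving /lj/ as coda.
Between /u/ (V5) and /i/ (V6): /mj/ — entire cluster is a permitted onset → onset /mj/, coda ∅.
Putting it together: vjajg.pla.pjeg.vjilj.mu.mjipm.
Syllable 6 is /mjipm/ with coda /pm/, so it is closed.

closed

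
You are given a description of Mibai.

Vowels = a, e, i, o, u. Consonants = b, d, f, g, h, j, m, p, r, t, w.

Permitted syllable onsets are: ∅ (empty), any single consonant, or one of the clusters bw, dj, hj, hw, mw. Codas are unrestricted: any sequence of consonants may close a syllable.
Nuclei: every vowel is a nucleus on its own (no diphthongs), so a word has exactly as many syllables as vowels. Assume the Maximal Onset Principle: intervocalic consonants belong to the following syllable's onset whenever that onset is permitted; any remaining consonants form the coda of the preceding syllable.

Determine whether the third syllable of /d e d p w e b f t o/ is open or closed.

open

Vowels present: e, e, o; each is a nucleus, giving 3 syllables.
/e…e/ gap (V1→V2): cluster /dpw/ — the longest permitted-onset suffix is /w/; onset = /w/, preceding coda = /dp/.
/e…o/ gap (V2→V3): cluster /bft/ — the longest permitted-onset suffix is /t/; onset = /t/, preceding coda = /bf/.
Syllabification: dedp.webf.to.
Syllable 3 is /to/; it ends in its nucleus with no coda, so it is open.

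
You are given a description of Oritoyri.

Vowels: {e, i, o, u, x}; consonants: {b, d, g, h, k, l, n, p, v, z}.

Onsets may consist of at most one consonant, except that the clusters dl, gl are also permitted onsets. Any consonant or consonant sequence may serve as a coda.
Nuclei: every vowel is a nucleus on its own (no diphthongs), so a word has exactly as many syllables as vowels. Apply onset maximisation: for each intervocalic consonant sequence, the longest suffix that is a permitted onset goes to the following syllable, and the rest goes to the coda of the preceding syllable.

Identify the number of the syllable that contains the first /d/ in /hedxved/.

The vowels are e, x, e — 3 nuclei, so 3 syllables.
V1 /e/ – V2 /x/: just /d/ — single C goes to the following onset.
V2 /x/ – V3 /e/: /v/ is a single consonant, so it becomes the next onset.
So the parse is he.dx.ved.
The first /d/ is in the onset of syllable 2 (/dx/).

2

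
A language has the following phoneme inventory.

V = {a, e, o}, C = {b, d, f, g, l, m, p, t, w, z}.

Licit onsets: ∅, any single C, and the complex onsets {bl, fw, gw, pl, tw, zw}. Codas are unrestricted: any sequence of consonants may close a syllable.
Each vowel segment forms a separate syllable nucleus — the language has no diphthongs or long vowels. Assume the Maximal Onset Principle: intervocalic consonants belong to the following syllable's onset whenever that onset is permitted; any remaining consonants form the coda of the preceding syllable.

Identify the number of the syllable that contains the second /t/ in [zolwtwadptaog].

The vowels are o, a, a, o — 4 nuclei, so 4 syllables.
/o…a/ gap (V1→V2): cluster /lwtw/ — the longest permitted-onset suffix is /tw/; onset = /tw/, preceding coda = /lw/.
/a…a/ gap (V2→V3): /dpt/; trying suffixes from longest down, /t/ is the first permitted one, so coda /dp/ | onset /t/.
/a…o/ gap (V3→V4): hiatus — the boundary sits between the two vowels.
Result: zolw.twadp.ta.og.
The second /t/ is in the onset of syllable 3 (/ta/).

3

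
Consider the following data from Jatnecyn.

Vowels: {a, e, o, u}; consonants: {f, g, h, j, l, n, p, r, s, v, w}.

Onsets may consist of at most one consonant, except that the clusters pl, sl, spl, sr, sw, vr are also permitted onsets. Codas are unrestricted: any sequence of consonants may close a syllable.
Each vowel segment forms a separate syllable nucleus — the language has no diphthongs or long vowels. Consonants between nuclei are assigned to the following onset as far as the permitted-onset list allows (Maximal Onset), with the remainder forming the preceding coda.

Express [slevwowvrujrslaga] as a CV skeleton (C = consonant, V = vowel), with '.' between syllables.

Nuclei (vowels): e, o, u, a, a → 5 syllables.
V1 /e/ – V2 /o/: /vw/ — longest licit onset from the right is /w/, leaving /v/ as coda.
V2 /o/ – V3 /u/: /wvr/; trying suffixes from longest down, /vr/ is the first permitted one, so coda /w/ | onset /vr/.
V3 /u/ – V4 /a/: /jrsl/ splits as /jr/ + /sl/ (/sl/ is the longest suffix that is a licit onset).
V4 /a/ – V5 /a/: /g/ → onset of the next syllable (single consonants are always licit onsets).
So the parse is slev.wow.vrujr.sla.ga.
Mapping each syllable to C/V: /slev/ → CCVC, /wow/ → CVC, /vrujr/ → CCVCC, /sla/ → CCV, /ga/ → CV.

CCVC.CVC.CCVCC.CCV.CV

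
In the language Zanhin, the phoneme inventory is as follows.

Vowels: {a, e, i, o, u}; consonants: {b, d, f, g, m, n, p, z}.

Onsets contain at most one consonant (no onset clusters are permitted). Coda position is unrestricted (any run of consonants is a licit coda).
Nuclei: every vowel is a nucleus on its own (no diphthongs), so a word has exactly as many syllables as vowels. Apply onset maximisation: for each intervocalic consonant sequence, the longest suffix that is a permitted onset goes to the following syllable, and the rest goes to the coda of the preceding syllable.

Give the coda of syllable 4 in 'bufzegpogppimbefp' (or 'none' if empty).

m

Vowels present: u, e, o, i, e; each is a nucleus, giving 5 syllables.
Between /u/ (V1) and /e/ (V2): /fz/; trying suffixes from longest down, /z/ is the first permitted one, so coda /f/ | onset /z/.
Between /e/ (V2) and /o/ (V3): /gp/ — longest licit onset from the right is /p/, leaving /g/ as coda.
Between /o/ (V3) and /i/ (V4): /gpp/; trying suffixes from longest down, /p/ is the first permitted one, so coda /gp/ | onset /p/.
Between /i/ (V4) and /e/ (V5): /mb/ — longest licit onset from the right is /b/, leaving /m/ as coda.
Syllabification: buf.zeg.pogp.pim.befp.
Syllable 4 is /pim/: onset /p/, nucleus /i/, coda /m/.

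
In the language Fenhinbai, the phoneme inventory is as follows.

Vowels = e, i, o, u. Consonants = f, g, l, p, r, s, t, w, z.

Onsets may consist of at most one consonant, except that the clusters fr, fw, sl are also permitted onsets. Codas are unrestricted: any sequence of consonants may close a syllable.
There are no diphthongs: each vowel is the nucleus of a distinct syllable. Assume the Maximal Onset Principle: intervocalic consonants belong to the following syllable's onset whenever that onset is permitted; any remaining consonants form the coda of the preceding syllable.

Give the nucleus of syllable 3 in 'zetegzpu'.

Nuclei (vowels): e, e, u → 3 syllables.
The third nucleus (vowel 3 from the left) is /u/.

u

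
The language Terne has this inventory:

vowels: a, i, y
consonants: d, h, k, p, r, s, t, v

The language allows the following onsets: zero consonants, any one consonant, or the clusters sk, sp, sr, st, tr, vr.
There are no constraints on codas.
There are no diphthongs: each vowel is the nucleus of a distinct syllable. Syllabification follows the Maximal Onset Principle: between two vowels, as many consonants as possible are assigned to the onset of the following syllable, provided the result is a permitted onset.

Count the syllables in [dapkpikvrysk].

3

The vowels are a, i, y — 3 nuclei, so 3 syllables.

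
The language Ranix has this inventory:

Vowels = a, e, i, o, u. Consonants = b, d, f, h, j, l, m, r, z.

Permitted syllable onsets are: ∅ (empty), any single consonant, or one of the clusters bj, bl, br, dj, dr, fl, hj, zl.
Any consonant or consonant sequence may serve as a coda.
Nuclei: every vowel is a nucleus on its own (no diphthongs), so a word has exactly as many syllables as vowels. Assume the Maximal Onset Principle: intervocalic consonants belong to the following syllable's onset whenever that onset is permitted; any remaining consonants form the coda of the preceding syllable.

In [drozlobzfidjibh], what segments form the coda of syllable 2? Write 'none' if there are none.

bz

Vowels present: o, o, i, i; each is a nucleus, giving 4 syllables.
V1 /o/ – V2 /o/: /zl/ — entire cluster is a permitted onset → onset /zl/, coda ∅.
V2 /o/ – V3 /i/: /bzf/ splits as /bz/ + /f/ (/f/ is the longest suffix that is a licit onset).
V3 /i/ – V4 /i/: cluster /dj/ — /dj/ is itself a permitted onset, so the whole cluster goes right; preceding coda = ∅.
Syllabification: dro.zlobz.fi.djibh.
Syllable 2 is /zlobz/: onset /zl/, nucleus /o/, coda /bz/.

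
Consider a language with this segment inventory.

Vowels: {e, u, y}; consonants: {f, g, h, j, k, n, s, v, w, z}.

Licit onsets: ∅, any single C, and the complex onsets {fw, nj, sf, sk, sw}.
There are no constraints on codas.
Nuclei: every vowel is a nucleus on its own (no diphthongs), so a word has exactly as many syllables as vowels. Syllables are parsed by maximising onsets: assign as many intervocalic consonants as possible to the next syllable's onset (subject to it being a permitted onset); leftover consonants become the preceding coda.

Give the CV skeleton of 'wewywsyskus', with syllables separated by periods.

The vowels are e, y, y, u — 4 nuclei, so 4 syllables.
Between /e/ (V1) and /y/ (V2): just /w/ — single C goes to the following onset.
Between /y/ (V2) and /y/ (V3): cluster /ws/ — the longest permitted-onset suffix is /s/; onset = /s/, preceding coda = /w/.
Between /y/ (V3) and /u/ (V4): cluster /sk/ — /sk/ is itself a permitted onset, so the whole cluster goes right; preceding coda = ∅.
So the parse is we.wyw.sy.skus.
Mapping each syllable to C/V: /we/ → CV, /wyw/ → CVC, /sy/ → CV, /skus/ → CCVC.

CV.CVC.CV.CCVC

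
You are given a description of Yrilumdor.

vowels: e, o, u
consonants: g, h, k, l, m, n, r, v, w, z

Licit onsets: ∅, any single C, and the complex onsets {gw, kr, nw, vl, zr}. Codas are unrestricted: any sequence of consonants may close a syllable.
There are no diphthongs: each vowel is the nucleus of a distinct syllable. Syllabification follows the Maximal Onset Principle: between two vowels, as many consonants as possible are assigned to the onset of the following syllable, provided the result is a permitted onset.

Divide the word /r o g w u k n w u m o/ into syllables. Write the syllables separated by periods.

ro.gwuk.nwu.mo

The vowels are o, u, u, o — 4 nuclei, so 4 syllables.
/o…u/ gap (V1→V2): /gw/ — entire cluster is a permitted onset → onset /gw/, coda ∅.
/u…u/ gap (V2→V3): /knw/ — longest licit onset from the right is /nw/, leaving /k/ as coda.
/u…o/ gap (V3→V4): /m/ is a single consonant, so it becomes the next onset.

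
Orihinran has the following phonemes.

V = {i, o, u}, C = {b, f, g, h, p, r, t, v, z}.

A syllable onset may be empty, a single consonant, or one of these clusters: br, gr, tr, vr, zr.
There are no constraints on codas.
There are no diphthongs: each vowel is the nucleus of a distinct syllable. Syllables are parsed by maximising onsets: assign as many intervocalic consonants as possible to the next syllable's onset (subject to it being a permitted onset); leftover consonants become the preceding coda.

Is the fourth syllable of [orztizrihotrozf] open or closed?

open

Nuclei (vowels): o, i, i, o, o → 5 syllables.
/o…i/ gap (V1→V2): /rzt/; trying suffixes from longest down, /t/ is the first permitted one, so coda /rz/ | onset /t/.
/i…i/ gap (V2→V3): /zr/ — entire cluster is a permitted onset → onset /zr/, coda ∅.
/i…o/ gap (V3→V4): just /h/ — single C goes to the following onset.
/o…o/ gap (V4→V5): /tr/ — entire cluster is a permitted onset → onset /tr/, coda ∅.
Syllabification: orz.ti.zri.ho.trozf.
Syllable 4 is /ho/; it ends in its nucleus with no coda, so it is open.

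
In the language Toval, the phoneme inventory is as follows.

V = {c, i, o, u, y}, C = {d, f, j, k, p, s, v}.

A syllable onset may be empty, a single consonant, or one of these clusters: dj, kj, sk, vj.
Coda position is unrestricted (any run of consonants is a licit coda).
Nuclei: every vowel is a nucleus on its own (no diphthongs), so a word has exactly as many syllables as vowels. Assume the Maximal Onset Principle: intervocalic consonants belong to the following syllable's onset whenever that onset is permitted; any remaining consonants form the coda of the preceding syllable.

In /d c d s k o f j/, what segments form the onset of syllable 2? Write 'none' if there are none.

Vowels present: c, o; each is a nucleus, giving 2 syllables.
Between /c/ (V1) and /o/ (V2): /dsk/ — longest licit onset from the right is /sk/, leaving /d/ as coda.
So the parse is dcd.skofj.
Syllable 2 is /skofj/: onset /sk/, nucleus /o/, coda /fj/.

sk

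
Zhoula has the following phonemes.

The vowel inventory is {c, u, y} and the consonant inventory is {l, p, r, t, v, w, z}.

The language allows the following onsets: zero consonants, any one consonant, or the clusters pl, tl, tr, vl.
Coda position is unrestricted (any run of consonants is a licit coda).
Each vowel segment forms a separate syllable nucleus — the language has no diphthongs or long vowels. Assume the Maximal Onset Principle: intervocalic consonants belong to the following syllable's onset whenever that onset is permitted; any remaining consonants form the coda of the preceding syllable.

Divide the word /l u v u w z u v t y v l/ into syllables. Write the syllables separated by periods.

Nuclei (vowels): u, u, u, y → 4 syllables.
/u…u/ gap (V1→V2): /v/ is a single consonant, so it becomes the next onset.
/u…u/ gap (V2→V3): /wz/ splits as /w/ + /z/ (/z/ is the longest suffix that is a licit onset).
/u…y/ gap (V3→V4): /vt/ splits as /v/ + /t/ (/t/ is the longest suffix that is a licit onset).

lu.vuw.zuv.tyvl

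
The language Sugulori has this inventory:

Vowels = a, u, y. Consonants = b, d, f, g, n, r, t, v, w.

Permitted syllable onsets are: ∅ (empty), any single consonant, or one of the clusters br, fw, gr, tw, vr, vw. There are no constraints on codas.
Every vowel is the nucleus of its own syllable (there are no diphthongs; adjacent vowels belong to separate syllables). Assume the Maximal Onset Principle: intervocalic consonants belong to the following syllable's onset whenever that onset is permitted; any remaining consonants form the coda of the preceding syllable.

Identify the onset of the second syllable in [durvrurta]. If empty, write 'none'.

vr

The vowels are u, u, a — 3 nuclei, so 3 syllables.
V1 /u/ – V2 /u/: cluster /rvr/ — the longest permitted-onset suffix is /vr/; onset = /vr/, preceding coda = /r/.
V2 /u/ – V3 /a/: cluster /rt/ — the longest permitted-onset suffix is /t/; onset = /t/, preceding coda = /r/.
Putting it together: dur.vrur.ta.
Syllable 2 is /vrur/: onset /vr/, nucleus /u/, coda /r/.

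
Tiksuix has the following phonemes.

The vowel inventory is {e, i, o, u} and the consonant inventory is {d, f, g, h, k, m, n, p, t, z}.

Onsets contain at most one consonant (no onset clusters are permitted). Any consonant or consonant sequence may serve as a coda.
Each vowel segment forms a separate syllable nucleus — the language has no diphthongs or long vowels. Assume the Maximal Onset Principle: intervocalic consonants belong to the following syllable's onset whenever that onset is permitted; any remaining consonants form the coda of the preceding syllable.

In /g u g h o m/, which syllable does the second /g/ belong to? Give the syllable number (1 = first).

Vowels present: u, o; each is a nucleus, giving 2 syllables.
Between /u/ (V1) and /o/ (V2): /gh/; trying suffixes from longest down, /h/ is the first permitted one, so coda /g/ | onset /h/.
Putting it together: gug.hom.
The second /g/ is in the coda of syllable 1 (/gug/).

1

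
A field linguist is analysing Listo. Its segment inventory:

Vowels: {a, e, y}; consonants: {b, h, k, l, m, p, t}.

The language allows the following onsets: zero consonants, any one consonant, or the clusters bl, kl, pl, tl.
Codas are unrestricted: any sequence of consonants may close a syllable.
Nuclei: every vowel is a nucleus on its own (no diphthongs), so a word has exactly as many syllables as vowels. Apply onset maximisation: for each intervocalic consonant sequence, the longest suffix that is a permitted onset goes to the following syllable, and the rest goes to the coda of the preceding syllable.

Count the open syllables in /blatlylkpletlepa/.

Nuclei (vowels): a, y, e, e, a → 5 syllables.
V1 /a/ – V2 /y/: cluster /tl/ — /tl/ is itself a permitted onset, so the whole cluster goes right; preceding coda = ∅.
V2 /y/ – V3 /e/: /lkpl/ — longest licit onset from the right is /pl/, leaving /lk/ as coda.
V3 /e/ – V4 /e/: /tl/ is a licit onset in full, so it all attaches to the next syllable.
V4 /e/ – V5 /a/: /p/ is a single consonant, so it becomes the next onset.
Syllabification: bla.tlylk.ple.tle.pa.
Classifying each syllable: /bla/ (open), /tlylk/ (closed), /ple/ (open), /tle/ (open), /pa/ (open).
Open syllables: 4.

4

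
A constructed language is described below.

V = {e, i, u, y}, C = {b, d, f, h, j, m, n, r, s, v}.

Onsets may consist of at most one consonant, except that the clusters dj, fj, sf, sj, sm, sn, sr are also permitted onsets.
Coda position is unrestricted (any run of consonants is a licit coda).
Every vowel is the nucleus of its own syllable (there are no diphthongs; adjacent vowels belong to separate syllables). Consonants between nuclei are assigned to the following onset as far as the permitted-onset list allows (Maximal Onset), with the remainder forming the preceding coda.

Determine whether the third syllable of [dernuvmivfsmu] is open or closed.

Vowels present: e, u, i, u; each is a nucleus, giving 4 syllables.
σ1/σ2 boundary: /rn/ — longest licit onset from the right is /n/, leaving /r/ as coda.
σ2/σ3 boundary: /vm/ — longest licit onset from the right is /m/, leaving /v/ as coda.
σ3/σ4 boundary: cluster /vfsm/ — the longest permitted-onset suffix is /sm/; onset = /sm/, preceding coda = /vf/.
So the parse is der.nuv.mivf.smu.
Syllable 3 is /mivf/ with coda /vf/, so it is closed.

closed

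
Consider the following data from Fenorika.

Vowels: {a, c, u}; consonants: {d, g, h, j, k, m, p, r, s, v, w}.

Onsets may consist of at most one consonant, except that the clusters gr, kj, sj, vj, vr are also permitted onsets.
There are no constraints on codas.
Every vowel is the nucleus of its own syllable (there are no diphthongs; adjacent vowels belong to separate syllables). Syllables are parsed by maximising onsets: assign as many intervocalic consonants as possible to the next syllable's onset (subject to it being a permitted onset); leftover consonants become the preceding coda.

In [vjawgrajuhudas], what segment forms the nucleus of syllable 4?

u

The vowels are a, a, u, u, a — 5 nuclei, so 5 syllables.
The fourth nucleus (vowel 4 from the left) is /u/.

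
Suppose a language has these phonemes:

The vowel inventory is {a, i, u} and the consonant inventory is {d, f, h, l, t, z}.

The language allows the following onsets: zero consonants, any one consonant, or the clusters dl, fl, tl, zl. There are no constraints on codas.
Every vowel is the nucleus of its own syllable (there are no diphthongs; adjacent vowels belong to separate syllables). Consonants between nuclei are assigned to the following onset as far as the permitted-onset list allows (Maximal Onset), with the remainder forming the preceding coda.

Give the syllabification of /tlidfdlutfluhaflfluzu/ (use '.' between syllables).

Nuclei (vowels): i, u, u, a, u, u → 6 syllables.
/i…u/ gap (V1→V2): /dfdl/ — longest licit onset from the right is /dl/, leaving /df/ as coda.
/u…u/ gap (V2→V3): cluster /tfl/ — the longest permitted-onset suffix is /fl/; onset = /fl/, preceding coda = /t/.
/u…a/ gap (V3→V4): /h/ is a single consonant, so it becomes the next onset.
/a…u/ gap (V4→V5): /flfl/ splits as /fl/ + /fl/ (/fl/ is the longest suffix that is a licit onset).
/u…u/ gap (V5→V6): /z/ → onset of the next syllable (single consonants are always licit onsets).

tlidf.dlut.flu.hafl.flu.zu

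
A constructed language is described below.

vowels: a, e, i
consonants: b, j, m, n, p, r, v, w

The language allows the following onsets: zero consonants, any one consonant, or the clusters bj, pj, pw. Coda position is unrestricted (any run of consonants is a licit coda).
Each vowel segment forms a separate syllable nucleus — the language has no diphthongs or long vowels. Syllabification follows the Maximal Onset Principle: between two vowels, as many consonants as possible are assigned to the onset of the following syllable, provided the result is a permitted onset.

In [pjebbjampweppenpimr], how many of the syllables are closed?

5

Nuclei (vowels): e, a, e, e, i → 5 syllables.
Between /e/ (V1) and /a/ (V2): /bbj/ splits as /b/ + /bj/ (/bj/ is the longest suffix that is a licit onset).
Between /a/ (V2) and /e/ (V3): /mpw/ — longest licit onset from the right is /pw/, leaving /m/ as coda.
Between /e/ (V3) and /e/ (V4): cluster /pp/ — the longest permitted-onset suffix is /p/; onset = /p/, preceding coda = /p/.
Between /e/ (V4) and /i/ (V5): /np/; trying suffixes from longest down, /p/ is the first permitted one, so coda /n/ | onset /p/.
So the parse is pjeb.bjam.pwep.pen.pimr.
Classifying each syllable: /pjeb/ (closed), /bjam/ (closed), /pwep/ (closed), /pen/ (closed), /pimr/ (closed).
Closed syllables: 5.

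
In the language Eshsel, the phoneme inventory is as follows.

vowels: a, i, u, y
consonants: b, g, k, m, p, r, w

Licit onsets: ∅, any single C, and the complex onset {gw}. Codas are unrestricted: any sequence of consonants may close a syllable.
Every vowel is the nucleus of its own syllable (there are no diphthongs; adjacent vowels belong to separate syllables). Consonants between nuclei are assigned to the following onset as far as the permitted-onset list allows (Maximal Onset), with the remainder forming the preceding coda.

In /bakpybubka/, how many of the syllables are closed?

2

Nuclei (vowels): a, y, u, a → 4 syllables.
σ1/σ2 boundary: /kp/; trying suffixes from longest down, /p/ is the first permitted one, so coda /k/ | onset /p/.
σ2/σ3 boundary: /b/ → onset of the next syllable (single consonants are always licit onsets).
σ3/σ4 boundary: /bk/ splits as /b/ + /k/ (/k/ is the longest suffix that is a licit onset).
Result: bak.py.bub.ka.
Classifying each syllable: /bak/ (closed), /py/ (open), /bub/ (closed), /ka/ (open).
Closed syllables: 2.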